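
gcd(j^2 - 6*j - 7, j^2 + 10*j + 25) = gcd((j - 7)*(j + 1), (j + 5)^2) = 1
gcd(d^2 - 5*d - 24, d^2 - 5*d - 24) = d^2 - 5*d - 24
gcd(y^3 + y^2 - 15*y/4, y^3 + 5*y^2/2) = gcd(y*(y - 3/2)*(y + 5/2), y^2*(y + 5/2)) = y^2 + 5*y/2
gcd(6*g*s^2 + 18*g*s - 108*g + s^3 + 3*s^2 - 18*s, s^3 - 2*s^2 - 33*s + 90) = s^2 + 3*s - 18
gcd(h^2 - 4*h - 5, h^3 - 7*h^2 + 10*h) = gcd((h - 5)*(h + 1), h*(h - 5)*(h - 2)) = h - 5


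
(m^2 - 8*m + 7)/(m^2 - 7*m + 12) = (m^2 - 8*m + 7)/(m^2 - 7*m + 12)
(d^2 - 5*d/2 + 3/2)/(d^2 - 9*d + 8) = (d - 3/2)/(d - 8)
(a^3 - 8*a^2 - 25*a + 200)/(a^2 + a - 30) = (a^2 - 3*a - 40)/(a + 6)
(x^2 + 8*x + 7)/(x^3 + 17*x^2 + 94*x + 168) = (x + 1)/(x^2 + 10*x + 24)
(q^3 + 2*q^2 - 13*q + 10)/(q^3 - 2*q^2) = 1 + 4/q - 5/q^2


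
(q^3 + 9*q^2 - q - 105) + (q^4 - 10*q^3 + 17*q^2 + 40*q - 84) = q^4 - 9*q^3 + 26*q^2 + 39*q - 189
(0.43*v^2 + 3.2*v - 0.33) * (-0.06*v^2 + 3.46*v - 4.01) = -0.0258*v^4 + 1.2958*v^3 + 9.3675*v^2 - 13.9738*v + 1.3233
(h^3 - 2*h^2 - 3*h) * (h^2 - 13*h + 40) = h^5 - 15*h^4 + 63*h^3 - 41*h^2 - 120*h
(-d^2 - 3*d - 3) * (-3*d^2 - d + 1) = 3*d^4 + 10*d^3 + 11*d^2 - 3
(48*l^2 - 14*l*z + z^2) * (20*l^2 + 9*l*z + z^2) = 960*l^4 + 152*l^3*z - 58*l^2*z^2 - 5*l*z^3 + z^4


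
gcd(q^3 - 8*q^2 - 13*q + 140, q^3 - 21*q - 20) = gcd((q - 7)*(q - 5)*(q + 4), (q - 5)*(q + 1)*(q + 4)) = q^2 - q - 20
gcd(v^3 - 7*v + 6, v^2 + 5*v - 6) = v - 1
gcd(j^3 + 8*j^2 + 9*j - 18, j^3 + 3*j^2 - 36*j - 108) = j^2 + 9*j + 18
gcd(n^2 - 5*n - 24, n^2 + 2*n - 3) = n + 3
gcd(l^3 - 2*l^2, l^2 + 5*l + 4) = 1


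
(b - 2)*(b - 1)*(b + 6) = b^3 + 3*b^2 - 16*b + 12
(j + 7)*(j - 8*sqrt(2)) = j^2 - 8*sqrt(2)*j + 7*j - 56*sqrt(2)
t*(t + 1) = t^2 + t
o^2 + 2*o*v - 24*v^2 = (o - 4*v)*(o + 6*v)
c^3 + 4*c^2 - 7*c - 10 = (c - 2)*(c + 1)*(c + 5)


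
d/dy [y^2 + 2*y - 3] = 2*y + 2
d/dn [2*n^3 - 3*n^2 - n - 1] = 6*n^2 - 6*n - 1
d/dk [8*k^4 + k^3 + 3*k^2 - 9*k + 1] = 32*k^3 + 3*k^2 + 6*k - 9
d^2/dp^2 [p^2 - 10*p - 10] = 2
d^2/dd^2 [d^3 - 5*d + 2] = 6*d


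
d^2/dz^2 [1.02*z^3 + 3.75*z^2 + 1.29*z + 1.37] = 6.12*z + 7.5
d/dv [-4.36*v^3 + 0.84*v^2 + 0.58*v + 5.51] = -13.08*v^2 + 1.68*v + 0.58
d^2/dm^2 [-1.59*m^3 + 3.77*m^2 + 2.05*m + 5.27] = 7.54 - 9.54*m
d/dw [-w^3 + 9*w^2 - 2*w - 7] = -3*w^2 + 18*w - 2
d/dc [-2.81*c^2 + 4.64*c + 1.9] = 4.64 - 5.62*c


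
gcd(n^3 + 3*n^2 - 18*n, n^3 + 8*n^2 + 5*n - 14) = 1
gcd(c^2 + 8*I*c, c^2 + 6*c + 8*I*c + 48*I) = c + 8*I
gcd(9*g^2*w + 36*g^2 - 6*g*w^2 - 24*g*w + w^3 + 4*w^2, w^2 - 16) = w + 4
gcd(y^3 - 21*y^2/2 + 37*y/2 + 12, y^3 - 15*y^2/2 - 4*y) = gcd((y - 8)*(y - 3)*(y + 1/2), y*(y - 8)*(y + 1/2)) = y^2 - 15*y/2 - 4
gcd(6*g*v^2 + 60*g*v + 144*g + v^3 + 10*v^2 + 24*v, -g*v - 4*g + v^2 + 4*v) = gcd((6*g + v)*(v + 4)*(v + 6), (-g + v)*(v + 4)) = v + 4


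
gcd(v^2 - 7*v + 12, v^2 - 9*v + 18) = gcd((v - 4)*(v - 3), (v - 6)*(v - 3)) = v - 3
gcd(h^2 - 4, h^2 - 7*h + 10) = h - 2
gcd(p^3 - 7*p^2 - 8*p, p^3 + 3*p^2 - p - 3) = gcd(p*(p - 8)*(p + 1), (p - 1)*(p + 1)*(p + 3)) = p + 1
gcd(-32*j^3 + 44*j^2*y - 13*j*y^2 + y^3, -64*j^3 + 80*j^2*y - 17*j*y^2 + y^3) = 8*j^2 - 9*j*y + y^2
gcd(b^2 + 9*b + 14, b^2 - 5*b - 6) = 1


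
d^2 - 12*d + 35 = (d - 7)*(d - 5)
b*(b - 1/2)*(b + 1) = b^3 + b^2/2 - b/2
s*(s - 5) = s^2 - 5*s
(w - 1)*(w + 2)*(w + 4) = w^3 + 5*w^2 + 2*w - 8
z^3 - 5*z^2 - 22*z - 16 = (z - 8)*(z + 1)*(z + 2)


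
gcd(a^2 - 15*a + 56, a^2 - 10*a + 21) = a - 7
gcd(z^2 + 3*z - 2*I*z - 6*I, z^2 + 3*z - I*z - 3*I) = z + 3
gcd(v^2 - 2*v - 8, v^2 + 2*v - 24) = v - 4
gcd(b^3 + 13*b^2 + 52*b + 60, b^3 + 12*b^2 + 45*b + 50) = b^2 + 7*b + 10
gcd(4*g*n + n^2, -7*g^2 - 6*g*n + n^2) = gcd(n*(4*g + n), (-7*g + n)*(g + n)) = 1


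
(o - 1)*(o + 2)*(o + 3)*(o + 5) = o^4 + 9*o^3 + 21*o^2 - o - 30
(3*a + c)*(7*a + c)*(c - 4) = 21*a^2*c - 84*a^2 + 10*a*c^2 - 40*a*c + c^3 - 4*c^2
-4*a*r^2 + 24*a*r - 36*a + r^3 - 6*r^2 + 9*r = (-4*a + r)*(r - 3)^2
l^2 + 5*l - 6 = (l - 1)*(l + 6)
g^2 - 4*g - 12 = (g - 6)*(g + 2)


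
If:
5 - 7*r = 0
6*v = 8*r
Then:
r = 5/7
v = 20/21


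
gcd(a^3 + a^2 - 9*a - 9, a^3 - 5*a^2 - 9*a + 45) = a^2 - 9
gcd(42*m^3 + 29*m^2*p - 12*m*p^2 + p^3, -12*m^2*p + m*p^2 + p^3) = 1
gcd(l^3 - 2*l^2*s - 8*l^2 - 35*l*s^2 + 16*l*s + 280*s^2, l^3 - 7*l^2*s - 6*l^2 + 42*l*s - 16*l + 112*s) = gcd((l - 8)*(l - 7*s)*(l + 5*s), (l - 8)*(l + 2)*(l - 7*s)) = -l^2 + 7*l*s + 8*l - 56*s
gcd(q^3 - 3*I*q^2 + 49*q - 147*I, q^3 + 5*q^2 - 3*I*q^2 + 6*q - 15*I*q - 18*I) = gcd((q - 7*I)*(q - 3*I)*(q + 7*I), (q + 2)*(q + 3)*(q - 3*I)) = q - 3*I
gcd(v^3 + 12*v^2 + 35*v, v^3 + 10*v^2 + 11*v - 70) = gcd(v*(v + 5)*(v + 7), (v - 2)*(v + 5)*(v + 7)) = v^2 + 12*v + 35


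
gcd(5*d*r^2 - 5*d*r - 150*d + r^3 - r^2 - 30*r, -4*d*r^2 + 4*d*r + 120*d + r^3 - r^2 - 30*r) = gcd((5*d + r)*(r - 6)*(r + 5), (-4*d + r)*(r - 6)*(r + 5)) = r^2 - r - 30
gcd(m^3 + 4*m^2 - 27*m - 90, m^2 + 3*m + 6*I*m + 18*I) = m + 3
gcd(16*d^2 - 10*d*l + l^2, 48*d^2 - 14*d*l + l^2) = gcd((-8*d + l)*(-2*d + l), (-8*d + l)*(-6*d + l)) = 8*d - l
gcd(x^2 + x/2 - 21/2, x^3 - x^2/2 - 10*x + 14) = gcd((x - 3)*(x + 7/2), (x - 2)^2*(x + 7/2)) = x + 7/2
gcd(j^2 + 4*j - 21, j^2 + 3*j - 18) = j - 3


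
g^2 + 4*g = g*(g + 4)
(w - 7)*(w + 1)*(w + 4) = w^3 - 2*w^2 - 31*w - 28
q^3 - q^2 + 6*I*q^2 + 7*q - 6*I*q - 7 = (q - 1)*(q - I)*(q + 7*I)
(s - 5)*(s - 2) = s^2 - 7*s + 10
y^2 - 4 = (y - 2)*(y + 2)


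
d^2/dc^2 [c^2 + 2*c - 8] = 2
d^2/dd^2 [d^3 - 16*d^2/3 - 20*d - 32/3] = 6*d - 32/3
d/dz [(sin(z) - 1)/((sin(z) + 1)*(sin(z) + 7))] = (-sin(z)^2 + 2*sin(z) + 15)*cos(z)/((sin(z) + 1)^2*(sin(z) + 7)^2)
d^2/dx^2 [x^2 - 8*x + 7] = 2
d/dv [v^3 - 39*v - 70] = 3*v^2 - 39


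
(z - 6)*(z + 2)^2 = z^3 - 2*z^2 - 20*z - 24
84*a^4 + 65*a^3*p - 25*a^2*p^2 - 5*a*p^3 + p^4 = (-7*a + p)*(-3*a + p)*(a + p)*(4*a + p)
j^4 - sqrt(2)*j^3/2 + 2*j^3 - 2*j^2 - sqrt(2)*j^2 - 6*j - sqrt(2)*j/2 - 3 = (j + 1)^2*(j - 3*sqrt(2)/2)*(j + sqrt(2))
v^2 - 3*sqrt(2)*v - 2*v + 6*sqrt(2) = (v - 2)*(v - 3*sqrt(2))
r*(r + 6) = r^2 + 6*r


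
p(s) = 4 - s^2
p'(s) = -2*s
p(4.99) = -20.90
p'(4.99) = -9.98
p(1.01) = 2.98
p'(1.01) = -2.02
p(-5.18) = -22.83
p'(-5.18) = 10.36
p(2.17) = -0.71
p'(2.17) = -4.34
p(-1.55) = 1.60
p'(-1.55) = 3.10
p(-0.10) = 3.99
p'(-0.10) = 0.20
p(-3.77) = -10.21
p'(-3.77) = 7.54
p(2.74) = -3.51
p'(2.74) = -5.48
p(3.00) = -5.00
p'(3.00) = -6.00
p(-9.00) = -77.00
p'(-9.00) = 18.00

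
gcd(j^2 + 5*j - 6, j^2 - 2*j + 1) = j - 1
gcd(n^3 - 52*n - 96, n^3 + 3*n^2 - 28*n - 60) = n^2 + 8*n + 12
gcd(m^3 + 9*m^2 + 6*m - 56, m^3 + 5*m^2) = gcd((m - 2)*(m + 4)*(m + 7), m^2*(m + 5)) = 1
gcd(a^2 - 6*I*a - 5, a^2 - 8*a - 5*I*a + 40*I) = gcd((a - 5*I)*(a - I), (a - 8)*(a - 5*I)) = a - 5*I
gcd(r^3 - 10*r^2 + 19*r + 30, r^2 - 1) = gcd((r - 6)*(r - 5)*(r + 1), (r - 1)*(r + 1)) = r + 1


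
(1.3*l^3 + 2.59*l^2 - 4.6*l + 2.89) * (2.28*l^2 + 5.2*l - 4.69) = 2.964*l^5 + 12.6652*l^4 - 3.117*l^3 - 29.4779*l^2 + 36.602*l - 13.5541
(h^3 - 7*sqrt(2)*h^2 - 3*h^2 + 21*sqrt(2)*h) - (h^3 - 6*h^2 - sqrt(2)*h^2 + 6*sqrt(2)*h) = -6*sqrt(2)*h^2 + 3*h^2 + 15*sqrt(2)*h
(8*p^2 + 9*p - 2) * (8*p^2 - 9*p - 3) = 64*p^4 - 121*p^2 - 9*p + 6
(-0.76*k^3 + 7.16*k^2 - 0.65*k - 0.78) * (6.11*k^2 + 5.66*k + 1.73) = -4.6436*k^5 + 39.446*k^4 + 35.2393*k^3 + 3.942*k^2 - 5.5393*k - 1.3494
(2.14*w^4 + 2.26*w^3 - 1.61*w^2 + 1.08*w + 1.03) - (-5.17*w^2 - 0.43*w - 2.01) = 2.14*w^4 + 2.26*w^3 + 3.56*w^2 + 1.51*w + 3.04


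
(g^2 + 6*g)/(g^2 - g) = (g + 6)/(g - 1)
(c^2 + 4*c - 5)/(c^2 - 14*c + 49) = (c^2 + 4*c - 5)/(c^2 - 14*c + 49)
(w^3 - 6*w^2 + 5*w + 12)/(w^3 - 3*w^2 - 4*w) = (w - 3)/w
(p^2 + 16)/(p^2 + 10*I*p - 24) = (p - 4*I)/(p + 6*I)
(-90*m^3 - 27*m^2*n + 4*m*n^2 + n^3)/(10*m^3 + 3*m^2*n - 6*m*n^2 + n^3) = (-18*m^2 - 9*m*n - n^2)/(2*m^2 + m*n - n^2)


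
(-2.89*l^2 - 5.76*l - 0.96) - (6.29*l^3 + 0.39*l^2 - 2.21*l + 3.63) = -6.29*l^3 - 3.28*l^2 - 3.55*l - 4.59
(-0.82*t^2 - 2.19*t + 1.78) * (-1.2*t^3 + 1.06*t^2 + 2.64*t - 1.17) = 0.984*t^5 + 1.7588*t^4 - 6.6222*t^3 - 2.9354*t^2 + 7.2615*t - 2.0826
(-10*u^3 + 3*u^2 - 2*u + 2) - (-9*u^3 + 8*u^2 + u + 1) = -u^3 - 5*u^2 - 3*u + 1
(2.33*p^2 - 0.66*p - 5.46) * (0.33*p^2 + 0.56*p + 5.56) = 0.7689*p^4 + 1.087*p^3 + 10.7834*p^2 - 6.7272*p - 30.3576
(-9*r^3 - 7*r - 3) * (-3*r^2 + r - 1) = 27*r^5 - 9*r^4 + 30*r^3 + 2*r^2 + 4*r + 3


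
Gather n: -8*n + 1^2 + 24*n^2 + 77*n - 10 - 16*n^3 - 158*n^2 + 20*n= -16*n^3 - 134*n^2 + 89*n - 9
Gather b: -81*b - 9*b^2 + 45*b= -9*b^2 - 36*b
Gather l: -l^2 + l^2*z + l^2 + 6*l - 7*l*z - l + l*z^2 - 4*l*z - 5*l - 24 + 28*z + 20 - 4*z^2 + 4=l^2*z + l*(z^2 - 11*z) - 4*z^2 + 28*z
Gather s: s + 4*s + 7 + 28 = 5*s + 35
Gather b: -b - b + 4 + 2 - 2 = 4 - 2*b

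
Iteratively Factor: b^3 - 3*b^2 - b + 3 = (b - 1)*(b^2 - 2*b - 3) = (b - 3)*(b - 1)*(b + 1)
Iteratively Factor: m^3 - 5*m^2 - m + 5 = (m - 5)*(m^2 - 1) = (m - 5)*(m - 1)*(m + 1)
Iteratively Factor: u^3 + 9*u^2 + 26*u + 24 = (u + 3)*(u^2 + 6*u + 8) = (u + 2)*(u + 3)*(u + 4)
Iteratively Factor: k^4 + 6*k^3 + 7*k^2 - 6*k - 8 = (k + 2)*(k^3 + 4*k^2 - k - 4) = (k - 1)*(k + 2)*(k^2 + 5*k + 4) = (k - 1)*(k + 1)*(k + 2)*(k + 4)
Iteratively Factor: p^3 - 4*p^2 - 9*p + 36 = (p + 3)*(p^2 - 7*p + 12) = (p - 4)*(p + 3)*(p - 3)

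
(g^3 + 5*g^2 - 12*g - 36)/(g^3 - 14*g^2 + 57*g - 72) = (g^2 + 8*g + 12)/(g^2 - 11*g + 24)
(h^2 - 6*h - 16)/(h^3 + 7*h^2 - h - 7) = (h^2 - 6*h - 16)/(h^3 + 7*h^2 - h - 7)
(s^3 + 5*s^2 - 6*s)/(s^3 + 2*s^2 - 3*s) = (s + 6)/(s + 3)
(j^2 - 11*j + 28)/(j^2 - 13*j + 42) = (j - 4)/(j - 6)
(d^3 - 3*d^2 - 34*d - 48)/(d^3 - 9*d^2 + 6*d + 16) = (d^2 + 5*d + 6)/(d^2 - d - 2)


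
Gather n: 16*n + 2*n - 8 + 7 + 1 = 18*n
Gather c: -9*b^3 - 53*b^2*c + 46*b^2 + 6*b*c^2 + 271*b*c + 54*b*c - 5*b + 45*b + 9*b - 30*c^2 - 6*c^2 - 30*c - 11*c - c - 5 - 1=-9*b^3 + 46*b^2 + 49*b + c^2*(6*b - 36) + c*(-53*b^2 + 325*b - 42) - 6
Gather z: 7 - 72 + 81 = 16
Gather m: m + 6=m + 6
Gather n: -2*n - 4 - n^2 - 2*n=-n^2 - 4*n - 4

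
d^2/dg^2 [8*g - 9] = 0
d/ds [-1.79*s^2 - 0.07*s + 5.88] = -3.58*s - 0.07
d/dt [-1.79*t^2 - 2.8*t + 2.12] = -3.58*t - 2.8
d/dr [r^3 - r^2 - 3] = r*(3*r - 2)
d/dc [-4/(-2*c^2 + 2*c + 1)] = 8*(1 - 2*c)/(-2*c^2 + 2*c + 1)^2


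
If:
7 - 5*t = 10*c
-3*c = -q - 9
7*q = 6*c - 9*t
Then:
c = -84/5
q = -297/5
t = 35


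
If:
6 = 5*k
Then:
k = 6/5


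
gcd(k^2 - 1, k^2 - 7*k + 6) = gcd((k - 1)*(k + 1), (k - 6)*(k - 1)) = k - 1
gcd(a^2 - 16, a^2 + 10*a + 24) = a + 4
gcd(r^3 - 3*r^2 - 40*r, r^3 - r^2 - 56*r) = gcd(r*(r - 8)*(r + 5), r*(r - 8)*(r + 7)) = r^2 - 8*r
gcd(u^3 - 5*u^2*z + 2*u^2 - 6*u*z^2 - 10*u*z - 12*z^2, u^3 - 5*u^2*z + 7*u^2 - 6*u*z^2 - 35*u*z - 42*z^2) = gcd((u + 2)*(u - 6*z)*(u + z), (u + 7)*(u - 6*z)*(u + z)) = -u^2 + 5*u*z + 6*z^2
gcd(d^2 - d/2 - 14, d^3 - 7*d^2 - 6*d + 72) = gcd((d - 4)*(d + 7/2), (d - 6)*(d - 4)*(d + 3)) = d - 4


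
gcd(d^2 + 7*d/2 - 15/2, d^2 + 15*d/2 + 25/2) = d + 5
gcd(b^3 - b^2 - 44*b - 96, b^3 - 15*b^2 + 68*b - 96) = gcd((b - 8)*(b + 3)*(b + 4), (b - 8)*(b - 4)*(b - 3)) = b - 8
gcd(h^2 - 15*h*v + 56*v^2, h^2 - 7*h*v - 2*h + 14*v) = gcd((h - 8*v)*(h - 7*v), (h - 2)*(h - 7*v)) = -h + 7*v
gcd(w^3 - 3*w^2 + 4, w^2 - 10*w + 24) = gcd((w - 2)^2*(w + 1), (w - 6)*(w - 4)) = 1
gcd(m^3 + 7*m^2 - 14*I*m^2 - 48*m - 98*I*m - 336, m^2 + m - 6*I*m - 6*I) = m - 6*I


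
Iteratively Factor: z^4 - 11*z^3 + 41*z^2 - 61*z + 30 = (z - 1)*(z^3 - 10*z^2 + 31*z - 30) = (z - 5)*(z - 1)*(z^2 - 5*z + 6) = (z - 5)*(z - 2)*(z - 1)*(z - 3)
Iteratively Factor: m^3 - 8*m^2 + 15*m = (m - 3)*(m^2 - 5*m) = (m - 5)*(m - 3)*(m)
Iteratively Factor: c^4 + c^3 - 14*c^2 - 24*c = (c + 3)*(c^3 - 2*c^2 - 8*c) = c*(c + 3)*(c^2 - 2*c - 8) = c*(c - 4)*(c + 3)*(c + 2)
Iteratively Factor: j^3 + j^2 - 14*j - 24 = (j + 2)*(j^2 - j - 12) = (j - 4)*(j + 2)*(j + 3)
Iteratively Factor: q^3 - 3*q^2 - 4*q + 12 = (q - 2)*(q^2 - q - 6) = (q - 3)*(q - 2)*(q + 2)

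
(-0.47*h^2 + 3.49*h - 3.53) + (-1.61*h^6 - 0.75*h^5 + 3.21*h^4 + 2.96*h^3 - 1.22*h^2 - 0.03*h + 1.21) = -1.61*h^6 - 0.75*h^5 + 3.21*h^4 + 2.96*h^3 - 1.69*h^2 + 3.46*h - 2.32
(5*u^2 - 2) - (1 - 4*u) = 5*u^2 + 4*u - 3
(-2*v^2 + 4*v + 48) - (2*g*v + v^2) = -2*g*v - 3*v^2 + 4*v + 48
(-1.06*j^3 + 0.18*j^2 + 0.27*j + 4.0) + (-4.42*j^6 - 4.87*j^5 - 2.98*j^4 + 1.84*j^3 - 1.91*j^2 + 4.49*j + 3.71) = -4.42*j^6 - 4.87*j^5 - 2.98*j^4 + 0.78*j^3 - 1.73*j^2 + 4.76*j + 7.71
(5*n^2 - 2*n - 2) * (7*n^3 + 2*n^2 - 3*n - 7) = 35*n^5 - 4*n^4 - 33*n^3 - 33*n^2 + 20*n + 14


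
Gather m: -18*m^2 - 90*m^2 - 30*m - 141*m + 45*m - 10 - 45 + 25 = -108*m^2 - 126*m - 30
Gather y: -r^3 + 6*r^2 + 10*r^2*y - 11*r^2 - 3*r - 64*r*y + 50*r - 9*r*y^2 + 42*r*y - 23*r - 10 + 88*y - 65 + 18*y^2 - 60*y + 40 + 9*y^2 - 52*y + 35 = -r^3 - 5*r^2 + 24*r + y^2*(27 - 9*r) + y*(10*r^2 - 22*r - 24)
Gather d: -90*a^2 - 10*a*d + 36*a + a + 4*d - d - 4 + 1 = -90*a^2 + 37*a + d*(3 - 10*a) - 3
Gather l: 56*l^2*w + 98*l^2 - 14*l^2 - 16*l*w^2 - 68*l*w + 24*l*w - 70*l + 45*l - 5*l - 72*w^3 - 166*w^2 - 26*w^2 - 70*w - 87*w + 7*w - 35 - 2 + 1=l^2*(56*w + 84) + l*(-16*w^2 - 44*w - 30) - 72*w^3 - 192*w^2 - 150*w - 36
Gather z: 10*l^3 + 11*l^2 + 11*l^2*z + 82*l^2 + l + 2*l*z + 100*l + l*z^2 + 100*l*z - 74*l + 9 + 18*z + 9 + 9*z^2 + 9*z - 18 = 10*l^3 + 93*l^2 + 27*l + z^2*(l + 9) + z*(11*l^2 + 102*l + 27)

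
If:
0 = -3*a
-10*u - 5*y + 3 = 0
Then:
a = 0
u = 3/10 - y/2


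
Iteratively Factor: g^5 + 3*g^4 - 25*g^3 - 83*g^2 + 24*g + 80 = (g + 4)*(g^4 - g^3 - 21*g^2 + g + 20) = (g - 5)*(g + 4)*(g^3 + 4*g^2 - g - 4) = (g - 5)*(g - 1)*(g + 4)*(g^2 + 5*g + 4) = (g - 5)*(g - 1)*(g + 4)^2*(g + 1)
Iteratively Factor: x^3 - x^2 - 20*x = (x + 4)*(x^2 - 5*x) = (x - 5)*(x + 4)*(x)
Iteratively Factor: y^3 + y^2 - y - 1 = (y + 1)*(y^2 - 1) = (y - 1)*(y + 1)*(y + 1)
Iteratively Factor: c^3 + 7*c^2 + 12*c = (c)*(c^2 + 7*c + 12) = c*(c + 3)*(c + 4)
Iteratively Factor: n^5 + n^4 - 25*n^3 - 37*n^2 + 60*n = (n + 4)*(n^4 - 3*n^3 - 13*n^2 + 15*n) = n*(n + 4)*(n^3 - 3*n^2 - 13*n + 15) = n*(n - 1)*(n + 4)*(n^2 - 2*n - 15) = n*(n - 1)*(n + 3)*(n + 4)*(n - 5)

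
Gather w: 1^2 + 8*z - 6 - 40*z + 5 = -32*z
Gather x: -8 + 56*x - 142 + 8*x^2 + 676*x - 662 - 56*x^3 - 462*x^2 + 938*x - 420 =-56*x^3 - 454*x^2 + 1670*x - 1232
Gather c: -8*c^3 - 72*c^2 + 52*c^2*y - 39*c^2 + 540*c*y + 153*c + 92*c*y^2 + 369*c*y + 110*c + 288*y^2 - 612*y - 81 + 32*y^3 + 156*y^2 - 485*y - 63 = -8*c^3 + c^2*(52*y - 111) + c*(92*y^2 + 909*y + 263) + 32*y^3 + 444*y^2 - 1097*y - 144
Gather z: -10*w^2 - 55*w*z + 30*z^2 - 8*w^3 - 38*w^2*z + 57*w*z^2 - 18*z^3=-8*w^3 - 10*w^2 - 18*z^3 + z^2*(57*w + 30) + z*(-38*w^2 - 55*w)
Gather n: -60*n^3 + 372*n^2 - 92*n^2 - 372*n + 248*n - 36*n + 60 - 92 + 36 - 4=-60*n^3 + 280*n^2 - 160*n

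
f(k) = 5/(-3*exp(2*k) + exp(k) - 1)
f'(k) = 5*(6*exp(2*k) - exp(k))/(-3*exp(2*k) + exp(k) - 1)^2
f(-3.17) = -5.19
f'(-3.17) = -0.17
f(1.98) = -0.03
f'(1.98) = 0.07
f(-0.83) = -4.41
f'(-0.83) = 2.74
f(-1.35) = -5.31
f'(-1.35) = 0.81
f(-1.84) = -5.45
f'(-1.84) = -0.04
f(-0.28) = -2.55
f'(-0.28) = 3.48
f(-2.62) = -5.30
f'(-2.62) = -0.23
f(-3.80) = -5.11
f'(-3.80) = -0.10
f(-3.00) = -5.22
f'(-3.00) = -0.19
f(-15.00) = -5.00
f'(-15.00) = 0.00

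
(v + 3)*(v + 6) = v^2 + 9*v + 18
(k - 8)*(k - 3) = k^2 - 11*k + 24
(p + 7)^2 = p^2 + 14*p + 49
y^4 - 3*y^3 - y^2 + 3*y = y*(y - 3)*(y - 1)*(y + 1)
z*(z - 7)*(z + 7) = z^3 - 49*z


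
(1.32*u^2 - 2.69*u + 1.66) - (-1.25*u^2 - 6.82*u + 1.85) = 2.57*u^2 + 4.13*u - 0.19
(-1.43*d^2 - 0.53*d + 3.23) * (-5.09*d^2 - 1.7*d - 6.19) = 7.2787*d^4 + 5.1287*d^3 - 6.688*d^2 - 2.2103*d - 19.9937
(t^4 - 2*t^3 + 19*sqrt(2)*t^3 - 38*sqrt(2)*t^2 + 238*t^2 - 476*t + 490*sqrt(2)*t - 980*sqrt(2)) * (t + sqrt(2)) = t^5 - 2*t^4 + 20*sqrt(2)*t^4 - 40*sqrt(2)*t^3 + 276*t^3 - 552*t^2 + 728*sqrt(2)*t^2 - 1456*sqrt(2)*t + 980*t - 1960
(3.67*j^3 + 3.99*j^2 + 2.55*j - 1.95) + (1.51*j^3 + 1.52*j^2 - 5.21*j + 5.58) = 5.18*j^3 + 5.51*j^2 - 2.66*j + 3.63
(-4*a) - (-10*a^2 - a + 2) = 10*a^2 - 3*a - 2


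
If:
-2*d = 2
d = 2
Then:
No Solution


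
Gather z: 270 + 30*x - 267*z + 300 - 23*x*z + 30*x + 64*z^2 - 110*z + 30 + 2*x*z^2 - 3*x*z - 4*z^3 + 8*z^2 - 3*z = 60*x - 4*z^3 + z^2*(2*x + 72) + z*(-26*x - 380) + 600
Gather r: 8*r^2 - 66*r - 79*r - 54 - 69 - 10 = 8*r^2 - 145*r - 133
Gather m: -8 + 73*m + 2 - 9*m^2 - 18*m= -9*m^2 + 55*m - 6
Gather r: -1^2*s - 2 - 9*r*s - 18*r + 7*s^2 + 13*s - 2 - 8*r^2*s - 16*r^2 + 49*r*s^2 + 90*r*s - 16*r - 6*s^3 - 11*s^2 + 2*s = r^2*(-8*s - 16) + r*(49*s^2 + 81*s - 34) - 6*s^3 - 4*s^2 + 14*s - 4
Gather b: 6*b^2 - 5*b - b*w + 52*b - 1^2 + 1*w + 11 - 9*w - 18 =6*b^2 + b*(47 - w) - 8*w - 8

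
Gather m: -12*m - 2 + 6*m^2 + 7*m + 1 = 6*m^2 - 5*m - 1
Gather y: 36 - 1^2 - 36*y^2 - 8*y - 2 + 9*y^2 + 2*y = -27*y^2 - 6*y + 33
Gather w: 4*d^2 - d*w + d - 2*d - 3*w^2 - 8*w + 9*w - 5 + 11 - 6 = 4*d^2 - d - 3*w^2 + w*(1 - d)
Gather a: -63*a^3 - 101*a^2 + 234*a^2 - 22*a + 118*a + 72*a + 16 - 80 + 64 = -63*a^3 + 133*a^2 + 168*a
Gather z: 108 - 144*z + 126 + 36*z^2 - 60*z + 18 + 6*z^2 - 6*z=42*z^2 - 210*z + 252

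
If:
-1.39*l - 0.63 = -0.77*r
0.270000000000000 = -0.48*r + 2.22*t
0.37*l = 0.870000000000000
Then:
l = 2.35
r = 5.06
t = 1.22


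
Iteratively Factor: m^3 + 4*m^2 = (m)*(m^2 + 4*m) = m^2*(m + 4)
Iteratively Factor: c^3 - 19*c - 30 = (c + 3)*(c^2 - 3*c - 10) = (c - 5)*(c + 3)*(c + 2)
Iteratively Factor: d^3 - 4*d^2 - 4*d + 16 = (d + 2)*(d^2 - 6*d + 8) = (d - 4)*(d + 2)*(d - 2)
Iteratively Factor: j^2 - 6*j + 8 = (j - 2)*(j - 4)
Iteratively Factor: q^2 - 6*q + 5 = (q - 1)*(q - 5)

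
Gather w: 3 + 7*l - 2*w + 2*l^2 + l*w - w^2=2*l^2 + 7*l - w^2 + w*(l - 2) + 3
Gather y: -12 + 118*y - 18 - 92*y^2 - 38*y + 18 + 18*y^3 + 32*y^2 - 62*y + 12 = 18*y^3 - 60*y^2 + 18*y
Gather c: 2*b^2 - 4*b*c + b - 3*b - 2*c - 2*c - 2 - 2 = 2*b^2 - 2*b + c*(-4*b - 4) - 4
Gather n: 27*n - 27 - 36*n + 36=9 - 9*n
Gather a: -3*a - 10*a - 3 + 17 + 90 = 104 - 13*a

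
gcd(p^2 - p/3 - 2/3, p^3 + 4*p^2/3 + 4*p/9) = p + 2/3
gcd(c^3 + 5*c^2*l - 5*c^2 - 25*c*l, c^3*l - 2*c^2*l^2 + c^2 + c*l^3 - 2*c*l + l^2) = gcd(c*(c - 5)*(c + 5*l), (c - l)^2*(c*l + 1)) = 1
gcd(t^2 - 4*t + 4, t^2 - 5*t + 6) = t - 2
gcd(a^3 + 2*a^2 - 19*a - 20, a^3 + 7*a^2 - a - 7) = a + 1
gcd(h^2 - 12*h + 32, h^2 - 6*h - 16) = h - 8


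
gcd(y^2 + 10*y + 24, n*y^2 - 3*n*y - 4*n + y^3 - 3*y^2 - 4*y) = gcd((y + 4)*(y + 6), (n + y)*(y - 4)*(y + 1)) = 1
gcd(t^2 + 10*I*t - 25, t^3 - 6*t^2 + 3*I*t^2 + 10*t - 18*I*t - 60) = t + 5*I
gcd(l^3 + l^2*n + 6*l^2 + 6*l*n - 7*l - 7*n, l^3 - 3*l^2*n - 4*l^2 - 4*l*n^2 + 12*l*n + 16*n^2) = l + n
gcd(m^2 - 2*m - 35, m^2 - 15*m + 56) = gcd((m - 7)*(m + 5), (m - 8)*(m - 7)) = m - 7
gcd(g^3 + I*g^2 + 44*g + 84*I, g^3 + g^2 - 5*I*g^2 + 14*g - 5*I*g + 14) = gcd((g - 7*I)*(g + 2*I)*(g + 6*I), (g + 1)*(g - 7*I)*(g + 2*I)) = g^2 - 5*I*g + 14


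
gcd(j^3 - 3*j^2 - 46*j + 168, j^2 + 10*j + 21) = j + 7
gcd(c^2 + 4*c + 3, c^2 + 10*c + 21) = c + 3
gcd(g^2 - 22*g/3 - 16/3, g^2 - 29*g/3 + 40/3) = g - 8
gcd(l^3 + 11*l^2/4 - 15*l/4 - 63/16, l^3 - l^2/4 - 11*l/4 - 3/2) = l + 3/4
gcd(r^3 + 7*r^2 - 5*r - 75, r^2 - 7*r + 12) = r - 3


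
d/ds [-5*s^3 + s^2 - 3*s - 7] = -15*s^2 + 2*s - 3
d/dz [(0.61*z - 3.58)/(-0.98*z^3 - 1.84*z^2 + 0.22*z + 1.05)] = (1.1956*z^3 - 9.4028*z^2 - 13.1744*z + 1.4281)/(0.9604*z^6 + 3.6064*z^5 + 2.9544*z^4 - 2.8676*z^3 - 3.8156*z^2 + 0.462*z + 1.1025)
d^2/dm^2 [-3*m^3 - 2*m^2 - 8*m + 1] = -18*m - 4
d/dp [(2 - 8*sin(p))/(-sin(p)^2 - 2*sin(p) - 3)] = 4*(sin(p) + cos(2*p) + 6)*cos(p)/(sin(p)^2 + 2*sin(p) + 3)^2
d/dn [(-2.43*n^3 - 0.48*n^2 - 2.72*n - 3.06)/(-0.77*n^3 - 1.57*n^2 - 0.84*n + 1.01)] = (3.4455*n^4 - 0.106400000000001*n^3 - 18.2987*n^2 - 10.578*n - 5.3176)/(0.5929*n^6 + 2.4178*n^5 + 3.7585*n^4 + 1.0822*n^3 - 2.4658*n^2 - 1.6968*n + 1.0201)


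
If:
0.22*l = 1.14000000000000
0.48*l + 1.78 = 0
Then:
No Solution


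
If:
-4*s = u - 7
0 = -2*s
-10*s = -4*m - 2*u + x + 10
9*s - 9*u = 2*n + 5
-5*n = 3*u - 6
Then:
No Solution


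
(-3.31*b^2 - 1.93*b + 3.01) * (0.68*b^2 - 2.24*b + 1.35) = -2.2508*b^4 + 6.102*b^3 + 1.9015*b^2 - 9.3479*b + 4.0635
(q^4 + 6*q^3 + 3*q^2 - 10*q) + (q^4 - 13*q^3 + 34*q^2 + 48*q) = 2*q^4 - 7*q^3 + 37*q^2 + 38*q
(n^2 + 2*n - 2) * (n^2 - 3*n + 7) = n^4 - n^3 - n^2 + 20*n - 14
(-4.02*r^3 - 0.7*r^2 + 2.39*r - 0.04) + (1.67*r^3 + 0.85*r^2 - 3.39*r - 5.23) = -2.35*r^3 + 0.15*r^2 - 1.0*r - 5.27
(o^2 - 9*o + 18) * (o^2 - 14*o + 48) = o^4 - 23*o^3 + 192*o^2 - 684*o + 864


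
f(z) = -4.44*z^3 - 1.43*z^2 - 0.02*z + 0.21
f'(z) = -13.32*z^2 - 2.86*z - 0.02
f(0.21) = 0.10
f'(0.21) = -1.21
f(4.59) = -459.37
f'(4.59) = -293.77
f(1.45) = -16.36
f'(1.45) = -32.17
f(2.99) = -131.32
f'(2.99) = -127.65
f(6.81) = -1468.49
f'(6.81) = -637.23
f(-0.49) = 0.40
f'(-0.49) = -1.82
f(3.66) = -236.70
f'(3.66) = -188.92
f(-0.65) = 0.84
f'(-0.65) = -3.79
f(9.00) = -3352.56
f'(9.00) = -1104.68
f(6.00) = -1010.43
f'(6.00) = -496.70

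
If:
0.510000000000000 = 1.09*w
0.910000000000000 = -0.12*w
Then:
No Solution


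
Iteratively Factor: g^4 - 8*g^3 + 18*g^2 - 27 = (g + 1)*(g^3 - 9*g^2 + 27*g - 27) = (g - 3)*(g + 1)*(g^2 - 6*g + 9) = (g - 3)^2*(g + 1)*(g - 3)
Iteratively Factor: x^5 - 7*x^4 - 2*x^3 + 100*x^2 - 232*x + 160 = (x - 2)*(x^4 - 5*x^3 - 12*x^2 + 76*x - 80) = (x - 5)*(x - 2)*(x^3 - 12*x + 16) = (x - 5)*(x - 2)^2*(x^2 + 2*x - 8) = (x - 5)*(x - 2)^2*(x + 4)*(x - 2)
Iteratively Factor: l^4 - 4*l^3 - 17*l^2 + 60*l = (l - 5)*(l^3 + l^2 - 12*l) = l*(l - 5)*(l^2 + l - 12) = l*(l - 5)*(l - 3)*(l + 4)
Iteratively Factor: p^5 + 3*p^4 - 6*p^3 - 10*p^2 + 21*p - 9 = (p - 1)*(p^4 + 4*p^3 - 2*p^2 - 12*p + 9) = (p - 1)^2*(p^3 + 5*p^2 + 3*p - 9) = (p - 1)^3*(p^2 + 6*p + 9) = (p - 1)^3*(p + 3)*(p + 3)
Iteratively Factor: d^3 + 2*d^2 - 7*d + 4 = (d + 4)*(d^2 - 2*d + 1) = (d - 1)*(d + 4)*(d - 1)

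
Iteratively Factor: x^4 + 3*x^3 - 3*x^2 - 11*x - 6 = (x + 1)*(x^3 + 2*x^2 - 5*x - 6) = (x + 1)*(x + 3)*(x^2 - x - 2) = (x - 2)*(x + 1)*(x + 3)*(x + 1)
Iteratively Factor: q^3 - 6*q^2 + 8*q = (q)*(q^2 - 6*q + 8) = q*(q - 2)*(q - 4)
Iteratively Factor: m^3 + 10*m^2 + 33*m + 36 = (m + 3)*(m^2 + 7*m + 12) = (m + 3)*(m + 4)*(m + 3)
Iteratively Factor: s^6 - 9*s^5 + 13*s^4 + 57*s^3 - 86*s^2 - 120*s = (s + 2)*(s^5 - 11*s^4 + 35*s^3 - 13*s^2 - 60*s) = (s - 4)*(s + 2)*(s^4 - 7*s^3 + 7*s^2 + 15*s) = s*(s - 4)*(s + 2)*(s^3 - 7*s^2 + 7*s + 15) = s*(s - 5)*(s - 4)*(s + 2)*(s^2 - 2*s - 3) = s*(s - 5)*(s - 4)*(s + 1)*(s + 2)*(s - 3)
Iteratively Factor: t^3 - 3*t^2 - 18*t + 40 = (t - 5)*(t^2 + 2*t - 8) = (t - 5)*(t + 4)*(t - 2)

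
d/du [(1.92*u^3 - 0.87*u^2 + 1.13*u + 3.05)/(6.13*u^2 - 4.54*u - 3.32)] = (11.7696*u^4 - 17.4336*u^3 - 22.1003*u^2 - 31.6162*u + 10.0954)/(37.5769*u^4 - 55.6604*u^3 - 20.0916*u^2 + 30.1456*u + 11.0224)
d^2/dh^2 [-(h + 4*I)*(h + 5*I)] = -2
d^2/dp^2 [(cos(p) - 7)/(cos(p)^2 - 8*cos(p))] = (-(cos(p) - 8)^2*cos(p)^3 + 2*(cos(p) - 8)*(28*cos(p) - 13*cos(2*p) + cos(3*p) + 2)*cos(p) + 8*(cos(p) - 7)*(cos(p) - 4)^2*sin(p)^2)/((cos(p) - 8)^3*cos(p)^3)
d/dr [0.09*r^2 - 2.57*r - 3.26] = 0.18*r - 2.57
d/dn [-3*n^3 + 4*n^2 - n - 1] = -9*n^2 + 8*n - 1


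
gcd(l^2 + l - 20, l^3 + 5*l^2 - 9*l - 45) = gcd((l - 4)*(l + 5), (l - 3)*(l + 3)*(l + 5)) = l + 5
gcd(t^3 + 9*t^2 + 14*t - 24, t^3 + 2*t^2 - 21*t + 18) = t^2 + 5*t - 6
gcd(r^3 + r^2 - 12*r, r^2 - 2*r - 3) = r - 3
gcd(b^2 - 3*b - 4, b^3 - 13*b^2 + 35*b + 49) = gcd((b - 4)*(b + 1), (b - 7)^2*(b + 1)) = b + 1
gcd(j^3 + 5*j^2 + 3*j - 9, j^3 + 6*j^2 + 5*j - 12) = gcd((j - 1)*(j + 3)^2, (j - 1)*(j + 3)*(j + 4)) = j^2 + 2*j - 3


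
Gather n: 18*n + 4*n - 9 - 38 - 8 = 22*n - 55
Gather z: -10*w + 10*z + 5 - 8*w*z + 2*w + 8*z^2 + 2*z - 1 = -8*w + 8*z^2 + z*(12 - 8*w) + 4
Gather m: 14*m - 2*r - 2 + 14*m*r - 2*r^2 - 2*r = m*(14*r + 14) - 2*r^2 - 4*r - 2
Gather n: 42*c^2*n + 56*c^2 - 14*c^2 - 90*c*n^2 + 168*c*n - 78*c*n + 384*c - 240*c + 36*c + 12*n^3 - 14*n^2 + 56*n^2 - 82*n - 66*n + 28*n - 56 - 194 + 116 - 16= 42*c^2 + 180*c + 12*n^3 + n^2*(42 - 90*c) + n*(42*c^2 + 90*c - 120) - 150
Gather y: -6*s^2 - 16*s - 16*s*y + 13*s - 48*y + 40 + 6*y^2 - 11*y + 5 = -6*s^2 - 3*s + 6*y^2 + y*(-16*s - 59) + 45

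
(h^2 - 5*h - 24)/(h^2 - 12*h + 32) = (h + 3)/(h - 4)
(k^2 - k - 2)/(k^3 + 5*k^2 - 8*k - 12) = 1/(k + 6)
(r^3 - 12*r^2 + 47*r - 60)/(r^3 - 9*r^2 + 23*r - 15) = (r - 4)/(r - 1)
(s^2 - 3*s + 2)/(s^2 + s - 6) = (s - 1)/(s + 3)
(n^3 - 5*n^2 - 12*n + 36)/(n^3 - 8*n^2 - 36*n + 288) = (n^2 + n - 6)/(n^2 - 2*n - 48)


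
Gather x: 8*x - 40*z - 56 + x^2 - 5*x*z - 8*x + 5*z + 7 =x^2 - 5*x*z - 35*z - 49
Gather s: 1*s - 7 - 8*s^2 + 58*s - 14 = -8*s^2 + 59*s - 21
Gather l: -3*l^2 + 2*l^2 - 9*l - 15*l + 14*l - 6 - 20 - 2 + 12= -l^2 - 10*l - 16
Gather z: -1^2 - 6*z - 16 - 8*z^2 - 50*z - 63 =-8*z^2 - 56*z - 80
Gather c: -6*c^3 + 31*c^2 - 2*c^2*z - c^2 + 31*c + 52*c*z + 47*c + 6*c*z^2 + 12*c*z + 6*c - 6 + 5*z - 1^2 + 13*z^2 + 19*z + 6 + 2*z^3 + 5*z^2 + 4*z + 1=-6*c^3 + c^2*(30 - 2*z) + c*(6*z^2 + 64*z + 84) + 2*z^3 + 18*z^2 + 28*z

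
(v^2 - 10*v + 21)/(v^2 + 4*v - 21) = (v - 7)/(v + 7)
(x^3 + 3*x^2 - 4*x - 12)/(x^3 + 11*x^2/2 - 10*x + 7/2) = 2*(x^3 + 3*x^2 - 4*x - 12)/(2*x^3 + 11*x^2 - 20*x + 7)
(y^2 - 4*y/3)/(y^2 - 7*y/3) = (3*y - 4)/(3*y - 7)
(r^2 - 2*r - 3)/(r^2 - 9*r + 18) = (r + 1)/(r - 6)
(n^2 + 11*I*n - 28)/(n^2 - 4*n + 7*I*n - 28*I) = (n + 4*I)/(n - 4)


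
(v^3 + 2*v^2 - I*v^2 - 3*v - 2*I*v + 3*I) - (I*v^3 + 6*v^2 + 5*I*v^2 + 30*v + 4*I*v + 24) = v^3 - I*v^3 - 4*v^2 - 6*I*v^2 - 33*v - 6*I*v - 24 + 3*I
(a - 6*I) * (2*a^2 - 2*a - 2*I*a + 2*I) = 2*a^3 - 2*a^2 - 14*I*a^2 - 12*a + 14*I*a + 12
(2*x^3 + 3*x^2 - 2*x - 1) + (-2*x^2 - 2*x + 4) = 2*x^3 + x^2 - 4*x + 3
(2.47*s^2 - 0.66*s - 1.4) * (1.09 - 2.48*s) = -6.1256*s^3 + 4.3291*s^2 + 2.7526*s - 1.526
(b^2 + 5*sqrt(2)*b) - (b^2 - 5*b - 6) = 5*b + 5*sqrt(2)*b + 6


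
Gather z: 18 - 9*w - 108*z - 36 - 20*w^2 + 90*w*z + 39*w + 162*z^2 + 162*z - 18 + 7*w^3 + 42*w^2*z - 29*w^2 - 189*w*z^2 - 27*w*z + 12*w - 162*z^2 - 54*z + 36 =7*w^3 - 49*w^2 - 189*w*z^2 + 42*w + z*(42*w^2 + 63*w)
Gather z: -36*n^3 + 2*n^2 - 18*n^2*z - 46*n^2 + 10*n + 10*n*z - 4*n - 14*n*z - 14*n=-36*n^3 - 44*n^2 - 8*n + z*(-18*n^2 - 4*n)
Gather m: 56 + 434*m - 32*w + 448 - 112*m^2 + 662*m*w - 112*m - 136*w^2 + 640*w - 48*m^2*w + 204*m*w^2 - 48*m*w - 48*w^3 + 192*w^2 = m^2*(-48*w - 112) + m*(204*w^2 + 614*w + 322) - 48*w^3 + 56*w^2 + 608*w + 504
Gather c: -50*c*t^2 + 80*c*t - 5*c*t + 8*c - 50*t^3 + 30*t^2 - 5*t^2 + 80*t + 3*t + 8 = c*(-50*t^2 + 75*t + 8) - 50*t^3 + 25*t^2 + 83*t + 8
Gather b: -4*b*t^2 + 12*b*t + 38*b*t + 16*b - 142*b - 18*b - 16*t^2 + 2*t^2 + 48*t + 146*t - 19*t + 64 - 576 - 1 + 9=b*(-4*t^2 + 50*t - 144) - 14*t^2 + 175*t - 504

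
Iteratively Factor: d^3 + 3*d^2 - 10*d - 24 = (d + 2)*(d^2 + d - 12) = (d - 3)*(d + 2)*(d + 4)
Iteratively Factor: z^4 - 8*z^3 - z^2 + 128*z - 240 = (z - 3)*(z^3 - 5*z^2 - 16*z + 80) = (z - 4)*(z - 3)*(z^2 - z - 20) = (z - 4)*(z - 3)*(z + 4)*(z - 5)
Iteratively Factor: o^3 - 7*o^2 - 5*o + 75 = (o + 3)*(o^2 - 10*o + 25) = (o - 5)*(o + 3)*(o - 5)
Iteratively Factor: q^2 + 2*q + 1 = (q + 1)*(q + 1)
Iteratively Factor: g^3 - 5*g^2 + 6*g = (g - 2)*(g^2 - 3*g) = g*(g - 2)*(g - 3)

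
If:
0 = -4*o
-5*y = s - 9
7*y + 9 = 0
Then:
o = 0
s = 108/7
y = -9/7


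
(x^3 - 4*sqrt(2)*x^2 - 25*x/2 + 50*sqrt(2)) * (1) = x^3 - 4*sqrt(2)*x^2 - 25*x/2 + 50*sqrt(2)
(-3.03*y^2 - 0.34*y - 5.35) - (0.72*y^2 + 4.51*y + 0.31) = -3.75*y^2 - 4.85*y - 5.66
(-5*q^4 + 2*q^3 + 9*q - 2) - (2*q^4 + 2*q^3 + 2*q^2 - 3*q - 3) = -7*q^4 - 2*q^2 + 12*q + 1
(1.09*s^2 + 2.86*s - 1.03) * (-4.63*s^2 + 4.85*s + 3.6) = -5.0467*s^4 - 7.9553*s^3 + 22.5639*s^2 + 5.3005*s - 3.708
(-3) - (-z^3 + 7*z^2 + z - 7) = z^3 - 7*z^2 - z + 4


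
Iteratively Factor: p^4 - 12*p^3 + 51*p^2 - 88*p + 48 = (p - 4)*(p^3 - 8*p^2 + 19*p - 12) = (p - 4)^2*(p^2 - 4*p + 3) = (p - 4)^2*(p - 1)*(p - 3)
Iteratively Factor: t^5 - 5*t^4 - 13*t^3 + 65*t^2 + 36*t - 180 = (t - 2)*(t^4 - 3*t^3 - 19*t^2 + 27*t + 90) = (t - 2)*(t + 3)*(t^3 - 6*t^2 - t + 30) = (t - 2)*(t + 2)*(t + 3)*(t^2 - 8*t + 15) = (t - 5)*(t - 2)*(t + 2)*(t + 3)*(t - 3)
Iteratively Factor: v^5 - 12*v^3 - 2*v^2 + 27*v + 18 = (v - 2)*(v^4 + 2*v^3 - 8*v^2 - 18*v - 9) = (v - 2)*(v + 1)*(v^3 + v^2 - 9*v - 9) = (v - 3)*(v - 2)*(v + 1)*(v^2 + 4*v + 3) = (v - 3)*(v - 2)*(v + 1)^2*(v + 3)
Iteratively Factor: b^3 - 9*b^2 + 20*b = (b - 4)*(b^2 - 5*b) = b*(b - 4)*(b - 5)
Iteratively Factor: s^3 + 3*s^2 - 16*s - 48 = (s + 3)*(s^2 - 16) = (s + 3)*(s + 4)*(s - 4)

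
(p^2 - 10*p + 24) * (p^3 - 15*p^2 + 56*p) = p^5 - 25*p^4 + 230*p^3 - 920*p^2 + 1344*p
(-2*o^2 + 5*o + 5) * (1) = -2*o^2 + 5*o + 5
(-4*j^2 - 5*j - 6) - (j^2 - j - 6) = -5*j^2 - 4*j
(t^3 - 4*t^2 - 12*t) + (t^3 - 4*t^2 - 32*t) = 2*t^3 - 8*t^2 - 44*t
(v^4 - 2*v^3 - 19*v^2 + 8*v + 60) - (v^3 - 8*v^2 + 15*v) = v^4 - 3*v^3 - 11*v^2 - 7*v + 60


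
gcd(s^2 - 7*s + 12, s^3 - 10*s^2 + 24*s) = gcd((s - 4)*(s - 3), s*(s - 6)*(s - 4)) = s - 4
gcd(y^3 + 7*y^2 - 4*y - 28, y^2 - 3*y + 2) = y - 2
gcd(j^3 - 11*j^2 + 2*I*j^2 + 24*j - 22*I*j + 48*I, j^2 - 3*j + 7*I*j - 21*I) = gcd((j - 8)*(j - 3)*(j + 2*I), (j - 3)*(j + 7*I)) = j - 3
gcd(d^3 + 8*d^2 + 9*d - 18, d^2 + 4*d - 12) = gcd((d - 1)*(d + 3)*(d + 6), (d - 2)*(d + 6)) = d + 6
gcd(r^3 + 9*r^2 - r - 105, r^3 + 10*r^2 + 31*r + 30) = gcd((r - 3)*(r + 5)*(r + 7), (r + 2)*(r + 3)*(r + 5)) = r + 5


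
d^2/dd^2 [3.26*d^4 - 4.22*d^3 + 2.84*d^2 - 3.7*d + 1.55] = 39.12*d^2 - 25.32*d + 5.68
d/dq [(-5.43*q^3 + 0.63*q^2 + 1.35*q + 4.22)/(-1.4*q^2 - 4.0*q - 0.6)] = (7.602*q^4 + 43.44*q^3 + 9.144*q^2 + 11.06*q + 16.07)/(1.96*q^4 + 11.2*q^3 + 17.68*q^2 + 4.8*q + 0.36)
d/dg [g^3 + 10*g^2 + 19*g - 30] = 3*g^2 + 20*g + 19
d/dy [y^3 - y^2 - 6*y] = 3*y^2 - 2*y - 6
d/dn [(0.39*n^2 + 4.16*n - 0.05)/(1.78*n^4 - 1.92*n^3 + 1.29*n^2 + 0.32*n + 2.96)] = (-1.3884*n^5 - 21.4656*n^4 + 16.3304*n^3 - 5.5296*n^2 + 2.4378*n + 12.3296)/(3.1684*n^8 - 6.8352*n^7 + 8.2788*n^6 - 3.8144*n^5 + 10.9729*n^4 - 10.5408*n^3 + 7.7392*n^2 + 1.8944*n + 8.7616)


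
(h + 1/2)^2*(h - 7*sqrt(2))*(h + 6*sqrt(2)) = h^4 - sqrt(2)*h^3 + h^3 - 335*h^2/4 - sqrt(2)*h^2 - 84*h - sqrt(2)*h/4 - 21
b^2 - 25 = (b - 5)*(b + 5)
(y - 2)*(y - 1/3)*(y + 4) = y^3 + 5*y^2/3 - 26*y/3 + 8/3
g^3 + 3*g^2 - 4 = (g - 1)*(g + 2)^2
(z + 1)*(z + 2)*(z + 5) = z^3 + 8*z^2 + 17*z + 10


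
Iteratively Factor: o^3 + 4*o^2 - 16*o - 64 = (o - 4)*(o^2 + 8*o + 16) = (o - 4)*(o + 4)*(o + 4)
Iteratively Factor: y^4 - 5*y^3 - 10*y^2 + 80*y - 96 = (y + 4)*(y^3 - 9*y^2 + 26*y - 24) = (y - 4)*(y + 4)*(y^2 - 5*y + 6) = (y - 4)*(y - 2)*(y + 4)*(y - 3)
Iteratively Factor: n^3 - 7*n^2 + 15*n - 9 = (n - 3)*(n^2 - 4*n + 3) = (n - 3)^2*(n - 1)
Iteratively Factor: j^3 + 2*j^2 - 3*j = (j - 1)*(j^2 + 3*j) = (j - 1)*(j + 3)*(j)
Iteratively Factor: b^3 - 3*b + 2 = (b + 2)*(b^2 - 2*b + 1) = (b - 1)*(b + 2)*(b - 1)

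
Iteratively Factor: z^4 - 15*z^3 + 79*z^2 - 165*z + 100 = (z - 1)*(z^3 - 14*z^2 + 65*z - 100) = (z - 5)*(z - 1)*(z^2 - 9*z + 20) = (z - 5)^2*(z - 1)*(z - 4)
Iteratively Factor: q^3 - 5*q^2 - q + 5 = (q + 1)*(q^2 - 6*q + 5) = (q - 1)*(q + 1)*(q - 5)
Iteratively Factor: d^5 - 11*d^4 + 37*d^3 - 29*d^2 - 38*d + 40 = (d - 4)*(d^4 - 7*d^3 + 9*d^2 + 7*d - 10) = (d - 4)*(d - 1)*(d^3 - 6*d^2 + 3*d + 10) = (d - 5)*(d - 4)*(d - 1)*(d^2 - d - 2) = (d - 5)*(d - 4)*(d - 1)*(d + 1)*(d - 2)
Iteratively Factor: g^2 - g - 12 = (g - 4)*(g + 3)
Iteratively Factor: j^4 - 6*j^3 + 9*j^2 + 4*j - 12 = (j - 2)*(j^3 - 4*j^2 + j + 6) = (j - 3)*(j - 2)*(j^2 - j - 2) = (j - 3)*(j - 2)^2*(j + 1)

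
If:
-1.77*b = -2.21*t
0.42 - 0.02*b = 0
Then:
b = 21.00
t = 16.82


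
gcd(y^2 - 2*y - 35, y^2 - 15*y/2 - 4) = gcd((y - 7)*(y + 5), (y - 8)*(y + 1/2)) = 1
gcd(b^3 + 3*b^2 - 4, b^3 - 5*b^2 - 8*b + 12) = b^2 + b - 2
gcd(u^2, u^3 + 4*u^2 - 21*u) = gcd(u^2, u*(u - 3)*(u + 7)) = u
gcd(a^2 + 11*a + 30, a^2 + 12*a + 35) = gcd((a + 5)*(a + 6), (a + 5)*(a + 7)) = a + 5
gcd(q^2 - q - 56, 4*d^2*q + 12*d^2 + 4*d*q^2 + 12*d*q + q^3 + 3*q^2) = 1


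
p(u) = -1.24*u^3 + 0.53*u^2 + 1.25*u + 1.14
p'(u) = -3.72*u^2 + 1.06*u + 1.25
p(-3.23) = 44.42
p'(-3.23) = -40.98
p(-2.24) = 14.94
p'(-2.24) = -19.79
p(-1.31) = 3.20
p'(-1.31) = -6.52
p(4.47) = -93.43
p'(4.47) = -68.34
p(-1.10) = 2.06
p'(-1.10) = -4.42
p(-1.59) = 5.48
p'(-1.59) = -9.84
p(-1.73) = 6.98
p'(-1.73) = -11.72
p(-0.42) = 0.80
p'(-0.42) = 0.15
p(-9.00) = 936.78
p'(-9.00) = -309.61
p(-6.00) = 280.56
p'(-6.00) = -139.03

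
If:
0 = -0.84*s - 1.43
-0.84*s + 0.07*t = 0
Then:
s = -1.70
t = -20.43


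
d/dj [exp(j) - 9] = exp(j)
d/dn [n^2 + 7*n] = 2*n + 7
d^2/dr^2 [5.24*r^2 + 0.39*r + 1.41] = 10.4800000000000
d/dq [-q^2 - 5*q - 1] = -2*q - 5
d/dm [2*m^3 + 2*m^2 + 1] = 2*m*(3*m + 2)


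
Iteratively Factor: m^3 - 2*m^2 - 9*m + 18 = (m - 2)*(m^2 - 9) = (m - 2)*(m + 3)*(m - 3)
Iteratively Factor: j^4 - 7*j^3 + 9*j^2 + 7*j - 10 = (j - 1)*(j^3 - 6*j^2 + 3*j + 10) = (j - 2)*(j - 1)*(j^2 - 4*j - 5) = (j - 2)*(j - 1)*(j + 1)*(j - 5)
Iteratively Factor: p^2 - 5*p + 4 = (p - 1)*(p - 4)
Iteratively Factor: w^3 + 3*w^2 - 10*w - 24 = (w + 4)*(w^2 - w - 6) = (w + 2)*(w + 4)*(w - 3)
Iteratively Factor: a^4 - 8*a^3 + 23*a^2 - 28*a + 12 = (a - 1)*(a^3 - 7*a^2 + 16*a - 12) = (a - 2)*(a - 1)*(a^2 - 5*a + 6) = (a - 3)*(a - 2)*(a - 1)*(a - 2)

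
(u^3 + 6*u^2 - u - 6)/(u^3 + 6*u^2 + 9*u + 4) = (u^2 + 5*u - 6)/(u^2 + 5*u + 4)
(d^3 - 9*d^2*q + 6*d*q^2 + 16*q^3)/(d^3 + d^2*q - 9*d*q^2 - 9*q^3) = (-d^2 + 10*d*q - 16*q^2)/(-d^2 + 9*q^2)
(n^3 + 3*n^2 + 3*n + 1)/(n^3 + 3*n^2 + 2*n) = (n^2 + 2*n + 1)/(n*(n + 2))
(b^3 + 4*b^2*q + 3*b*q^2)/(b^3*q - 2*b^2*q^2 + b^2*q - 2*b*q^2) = (b^2 + 4*b*q + 3*q^2)/(q*(b^2 - 2*b*q + b - 2*q))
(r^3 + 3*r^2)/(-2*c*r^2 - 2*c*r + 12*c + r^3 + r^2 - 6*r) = r^2/(-2*c*r + 4*c + r^2 - 2*r)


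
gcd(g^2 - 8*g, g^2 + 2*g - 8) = 1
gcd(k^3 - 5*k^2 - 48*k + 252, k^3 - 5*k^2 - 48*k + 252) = k^3 - 5*k^2 - 48*k + 252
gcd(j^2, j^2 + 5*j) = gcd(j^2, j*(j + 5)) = j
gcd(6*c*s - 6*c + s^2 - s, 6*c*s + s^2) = 6*c + s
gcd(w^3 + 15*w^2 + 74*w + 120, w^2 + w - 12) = w + 4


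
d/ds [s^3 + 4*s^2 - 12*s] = 3*s^2 + 8*s - 12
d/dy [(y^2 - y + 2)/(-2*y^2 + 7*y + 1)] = 5*(y^2 + 2*y - 3)/(4*y^4 - 28*y^3 + 45*y^2 + 14*y + 1)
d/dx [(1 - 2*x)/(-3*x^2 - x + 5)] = (6*x^2 + 2*x - (2*x - 1)*(6*x + 1) - 10)/(3*x^2 + x - 5)^2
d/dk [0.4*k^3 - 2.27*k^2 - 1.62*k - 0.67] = 1.2*k^2 - 4.54*k - 1.62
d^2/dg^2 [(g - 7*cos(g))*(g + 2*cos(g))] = 5*g*cos(g) - 56*sin(g)^2 + 10*sin(g) + 30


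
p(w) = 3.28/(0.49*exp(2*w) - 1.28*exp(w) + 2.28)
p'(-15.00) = 0.00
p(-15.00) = 1.44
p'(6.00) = 0.00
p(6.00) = 0.00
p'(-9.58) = 0.00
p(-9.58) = 1.44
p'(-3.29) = 0.03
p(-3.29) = 1.47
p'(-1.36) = 0.22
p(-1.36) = 1.65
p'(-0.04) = 0.47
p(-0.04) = 2.18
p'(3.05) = -0.04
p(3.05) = 0.02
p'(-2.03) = 0.11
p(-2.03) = 1.55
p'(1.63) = -0.86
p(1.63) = 0.39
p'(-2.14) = 0.10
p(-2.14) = 1.54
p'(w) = 3.28*(-0.98*exp(2*w) + 1.28*exp(w))/(0.49*exp(2*w) - 1.28*exp(w) + 2.28)^2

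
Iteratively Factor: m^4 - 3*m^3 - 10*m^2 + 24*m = (m - 2)*(m^3 - m^2 - 12*m) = m*(m - 2)*(m^2 - m - 12) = m*(m - 4)*(m - 2)*(m + 3)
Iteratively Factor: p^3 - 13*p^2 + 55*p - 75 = (p - 5)*(p^2 - 8*p + 15) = (p - 5)*(p - 3)*(p - 5)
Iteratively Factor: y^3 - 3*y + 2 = (y + 2)*(y^2 - 2*y + 1) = (y - 1)*(y + 2)*(y - 1)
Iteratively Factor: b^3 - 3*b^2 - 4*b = (b + 1)*(b^2 - 4*b) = (b - 4)*(b + 1)*(b)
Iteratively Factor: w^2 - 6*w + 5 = (w - 1)*(w - 5)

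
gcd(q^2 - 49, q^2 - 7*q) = q - 7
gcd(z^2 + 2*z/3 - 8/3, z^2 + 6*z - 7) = 1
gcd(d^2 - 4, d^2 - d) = 1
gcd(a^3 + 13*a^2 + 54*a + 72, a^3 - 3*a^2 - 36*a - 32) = a + 4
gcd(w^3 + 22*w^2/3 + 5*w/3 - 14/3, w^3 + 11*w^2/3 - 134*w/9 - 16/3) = 1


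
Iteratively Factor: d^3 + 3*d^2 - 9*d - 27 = (d + 3)*(d^2 - 9) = (d - 3)*(d + 3)*(d + 3)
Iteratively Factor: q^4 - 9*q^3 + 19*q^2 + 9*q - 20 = (q - 5)*(q^3 - 4*q^2 - q + 4) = (q - 5)*(q + 1)*(q^2 - 5*q + 4) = (q - 5)*(q - 4)*(q + 1)*(q - 1)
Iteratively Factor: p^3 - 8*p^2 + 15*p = (p)*(p^2 - 8*p + 15) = p*(p - 3)*(p - 5)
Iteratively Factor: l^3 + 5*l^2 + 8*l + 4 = (l + 2)*(l^2 + 3*l + 2) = (l + 1)*(l + 2)*(l + 2)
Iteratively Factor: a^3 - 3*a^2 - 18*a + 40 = (a - 5)*(a^2 + 2*a - 8) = (a - 5)*(a - 2)*(a + 4)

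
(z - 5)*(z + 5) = z^2 - 25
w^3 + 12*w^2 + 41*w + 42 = (w + 2)*(w + 3)*(w + 7)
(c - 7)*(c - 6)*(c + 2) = c^3 - 11*c^2 + 16*c + 84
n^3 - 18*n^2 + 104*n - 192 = (n - 8)*(n - 6)*(n - 4)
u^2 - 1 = (u - 1)*(u + 1)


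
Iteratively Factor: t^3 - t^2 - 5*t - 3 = (t + 1)*(t^2 - 2*t - 3) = (t + 1)^2*(t - 3)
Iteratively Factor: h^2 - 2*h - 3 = (h - 3)*(h + 1)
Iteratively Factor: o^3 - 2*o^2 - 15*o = (o + 3)*(o^2 - 5*o) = o*(o + 3)*(o - 5)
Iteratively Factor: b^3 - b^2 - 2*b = (b - 2)*(b^2 + b) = (b - 2)*(b + 1)*(b)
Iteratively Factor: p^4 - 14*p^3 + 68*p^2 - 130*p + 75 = (p - 3)*(p^3 - 11*p^2 + 35*p - 25) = (p - 5)*(p - 3)*(p^2 - 6*p + 5) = (p - 5)*(p - 3)*(p - 1)*(p - 5)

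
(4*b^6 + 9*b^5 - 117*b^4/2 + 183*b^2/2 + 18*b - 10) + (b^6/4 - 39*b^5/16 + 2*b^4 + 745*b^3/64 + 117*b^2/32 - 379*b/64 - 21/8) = 17*b^6/4 + 105*b^5/16 - 113*b^4/2 + 745*b^3/64 + 3045*b^2/32 + 773*b/64 - 101/8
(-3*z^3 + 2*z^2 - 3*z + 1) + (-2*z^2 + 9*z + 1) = -3*z^3 + 6*z + 2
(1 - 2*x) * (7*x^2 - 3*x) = -14*x^3 + 13*x^2 - 3*x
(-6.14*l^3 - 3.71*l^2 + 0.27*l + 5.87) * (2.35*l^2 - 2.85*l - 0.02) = -14.429*l^5 + 8.7805*l^4 + 11.3308*l^3 + 13.0992*l^2 - 16.7349*l - 0.1174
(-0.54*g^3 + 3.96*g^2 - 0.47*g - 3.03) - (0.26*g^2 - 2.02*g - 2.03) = -0.54*g^3 + 3.7*g^2 + 1.55*g - 1.0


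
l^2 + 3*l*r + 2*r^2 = (l + r)*(l + 2*r)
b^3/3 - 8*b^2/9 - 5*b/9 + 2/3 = (b/3 + 1/3)*(b - 3)*(b - 2/3)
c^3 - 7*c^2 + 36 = (c - 6)*(c - 3)*(c + 2)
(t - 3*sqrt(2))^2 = t^2 - 6*sqrt(2)*t + 18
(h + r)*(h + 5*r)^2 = h^3 + 11*h^2*r + 35*h*r^2 + 25*r^3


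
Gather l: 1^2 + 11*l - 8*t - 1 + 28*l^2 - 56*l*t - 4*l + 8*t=28*l^2 + l*(7 - 56*t)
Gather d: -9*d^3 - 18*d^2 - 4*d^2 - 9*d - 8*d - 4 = -9*d^3 - 22*d^2 - 17*d - 4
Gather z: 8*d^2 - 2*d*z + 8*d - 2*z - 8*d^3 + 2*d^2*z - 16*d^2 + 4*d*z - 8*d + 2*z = -8*d^3 - 8*d^2 + z*(2*d^2 + 2*d)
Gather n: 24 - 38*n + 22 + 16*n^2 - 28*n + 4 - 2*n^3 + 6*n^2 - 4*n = -2*n^3 + 22*n^2 - 70*n + 50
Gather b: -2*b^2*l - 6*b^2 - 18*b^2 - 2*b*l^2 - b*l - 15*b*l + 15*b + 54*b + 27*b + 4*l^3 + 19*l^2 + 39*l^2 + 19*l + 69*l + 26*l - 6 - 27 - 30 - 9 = b^2*(-2*l - 24) + b*(-2*l^2 - 16*l + 96) + 4*l^3 + 58*l^2 + 114*l - 72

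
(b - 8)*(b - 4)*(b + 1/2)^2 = b^4 - 11*b^3 + 81*b^2/4 + 29*b + 8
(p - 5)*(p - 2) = p^2 - 7*p + 10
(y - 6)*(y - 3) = y^2 - 9*y + 18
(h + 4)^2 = h^2 + 8*h + 16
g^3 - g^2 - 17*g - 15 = (g - 5)*(g + 1)*(g + 3)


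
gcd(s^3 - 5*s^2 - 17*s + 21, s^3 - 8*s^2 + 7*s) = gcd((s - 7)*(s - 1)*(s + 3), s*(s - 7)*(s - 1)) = s^2 - 8*s + 7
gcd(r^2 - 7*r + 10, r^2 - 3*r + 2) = r - 2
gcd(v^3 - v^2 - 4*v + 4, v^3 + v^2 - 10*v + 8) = v^2 - 3*v + 2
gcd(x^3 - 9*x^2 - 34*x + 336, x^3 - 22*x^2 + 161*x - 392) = x^2 - 15*x + 56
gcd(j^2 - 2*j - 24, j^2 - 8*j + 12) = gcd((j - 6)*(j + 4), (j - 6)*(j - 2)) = j - 6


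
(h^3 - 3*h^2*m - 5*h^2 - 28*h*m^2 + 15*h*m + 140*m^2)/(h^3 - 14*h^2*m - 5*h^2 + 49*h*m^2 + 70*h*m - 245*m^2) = (h + 4*m)/(h - 7*m)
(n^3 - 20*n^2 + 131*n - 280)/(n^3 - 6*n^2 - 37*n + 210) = (n - 8)/(n + 6)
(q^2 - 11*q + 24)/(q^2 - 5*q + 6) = (q - 8)/(q - 2)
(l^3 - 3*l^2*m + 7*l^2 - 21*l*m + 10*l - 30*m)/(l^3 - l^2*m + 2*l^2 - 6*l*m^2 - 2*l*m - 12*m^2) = (l + 5)/(l + 2*m)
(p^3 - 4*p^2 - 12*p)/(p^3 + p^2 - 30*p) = (p^2 - 4*p - 12)/(p^2 + p - 30)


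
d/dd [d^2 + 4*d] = 2*d + 4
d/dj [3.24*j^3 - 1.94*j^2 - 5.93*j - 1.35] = 9.72*j^2 - 3.88*j - 5.93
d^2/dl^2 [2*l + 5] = 0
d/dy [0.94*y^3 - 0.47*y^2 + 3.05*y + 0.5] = 2.82*y^2 - 0.94*y + 3.05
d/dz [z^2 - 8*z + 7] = 2*z - 8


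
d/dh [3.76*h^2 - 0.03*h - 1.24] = 7.52*h - 0.03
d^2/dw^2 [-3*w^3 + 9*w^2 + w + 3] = 18 - 18*w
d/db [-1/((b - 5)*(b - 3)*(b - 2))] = ((b - 5)*(b - 3) + (b - 5)*(b - 2) + (b - 3)*(b - 2))/((b - 5)^2*(b - 3)^2*(b - 2)^2)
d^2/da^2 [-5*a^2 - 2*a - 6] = -10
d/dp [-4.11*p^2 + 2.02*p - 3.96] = 2.02 - 8.22*p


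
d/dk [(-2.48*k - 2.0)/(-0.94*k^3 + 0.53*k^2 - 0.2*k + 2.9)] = (-4.6624*k^3 - 4.3256*k^2 + 2.12*k - 7.592)/(0.8836*k^6 - 0.9964*k^5 + 0.6569*k^4 - 5.664*k^3 + 3.114*k^2 - 1.16*k + 8.41)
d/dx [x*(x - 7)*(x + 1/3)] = 3*x^2 - 40*x/3 - 7/3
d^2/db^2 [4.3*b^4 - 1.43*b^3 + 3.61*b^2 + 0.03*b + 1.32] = 51.6*b^2 - 8.58*b + 7.22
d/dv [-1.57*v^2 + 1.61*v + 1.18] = 1.61 - 3.14*v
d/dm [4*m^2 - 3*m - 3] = 8*m - 3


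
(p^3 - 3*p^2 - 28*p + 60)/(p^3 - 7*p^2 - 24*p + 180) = (p - 2)/(p - 6)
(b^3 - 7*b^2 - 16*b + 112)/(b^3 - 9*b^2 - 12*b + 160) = (b^2 - 11*b + 28)/(b^2 - 13*b + 40)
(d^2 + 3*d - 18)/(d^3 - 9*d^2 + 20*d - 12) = (d^2 + 3*d - 18)/(d^3 - 9*d^2 + 20*d - 12)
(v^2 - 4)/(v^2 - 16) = (v^2 - 4)/(v^2 - 16)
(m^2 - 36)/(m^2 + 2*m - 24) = (m - 6)/(m - 4)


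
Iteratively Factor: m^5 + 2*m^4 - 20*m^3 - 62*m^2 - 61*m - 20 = (m + 4)*(m^4 - 2*m^3 - 12*m^2 - 14*m - 5) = (m + 1)*(m + 4)*(m^3 - 3*m^2 - 9*m - 5) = (m + 1)^2*(m + 4)*(m^2 - 4*m - 5) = (m - 5)*(m + 1)^2*(m + 4)*(m + 1)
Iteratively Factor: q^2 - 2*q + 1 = (q - 1)*(q - 1)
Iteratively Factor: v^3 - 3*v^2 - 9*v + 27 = (v - 3)*(v^2 - 9) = (v - 3)^2*(v + 3)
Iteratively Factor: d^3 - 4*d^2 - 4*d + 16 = (d - 2)*(d^2 - 2*d - 8) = (d - 4)*(d - 2)*(d + 2)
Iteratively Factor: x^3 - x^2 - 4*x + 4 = (x - 2)*(x^2 + x - 2) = (x - 2)*(x - 1)*(x + 2)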